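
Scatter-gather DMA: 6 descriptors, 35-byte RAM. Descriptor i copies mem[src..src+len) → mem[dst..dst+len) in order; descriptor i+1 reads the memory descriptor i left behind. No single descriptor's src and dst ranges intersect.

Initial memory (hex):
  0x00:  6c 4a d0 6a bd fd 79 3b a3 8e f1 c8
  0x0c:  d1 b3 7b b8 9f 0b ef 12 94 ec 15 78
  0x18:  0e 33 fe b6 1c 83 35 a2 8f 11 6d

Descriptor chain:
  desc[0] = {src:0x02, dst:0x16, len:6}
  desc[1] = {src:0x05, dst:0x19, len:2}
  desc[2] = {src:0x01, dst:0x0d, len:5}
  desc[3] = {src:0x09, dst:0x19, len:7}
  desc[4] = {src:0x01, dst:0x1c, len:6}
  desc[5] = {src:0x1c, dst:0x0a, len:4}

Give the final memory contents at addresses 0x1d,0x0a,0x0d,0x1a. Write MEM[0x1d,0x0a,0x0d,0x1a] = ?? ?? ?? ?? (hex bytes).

MEM[0x1d,0x0a,0x0d,0x1a] = d0 4a bd f1

#0 dst[0x16+6] := {0xd0,0x6a,0xbd,0xfd,0x79,0x3b}
#1 dst[0x19+2] := {0xfd,0x79}
#2 dst[0x0d+5] := {0x4a,0xd0,0x6a,0xbd,0xfd}
#3 dst[0x19+7] := {0x8e,0xf1,0xc8,0xd1,0x4a,0xd0,0x6a}
#4 dst[0x1c+6] := {0x4a,0xd0,0x6a,0xbd,0xfd,0x79}
#5 dst[0x0a+4] := {0x4a,0xd0,0x6a,0xbd}
query mem[0x1d]=0xd0, mem[0x0a]=0x4a, mem[0x0d]=0xbd, mem[0x1a]=0xf1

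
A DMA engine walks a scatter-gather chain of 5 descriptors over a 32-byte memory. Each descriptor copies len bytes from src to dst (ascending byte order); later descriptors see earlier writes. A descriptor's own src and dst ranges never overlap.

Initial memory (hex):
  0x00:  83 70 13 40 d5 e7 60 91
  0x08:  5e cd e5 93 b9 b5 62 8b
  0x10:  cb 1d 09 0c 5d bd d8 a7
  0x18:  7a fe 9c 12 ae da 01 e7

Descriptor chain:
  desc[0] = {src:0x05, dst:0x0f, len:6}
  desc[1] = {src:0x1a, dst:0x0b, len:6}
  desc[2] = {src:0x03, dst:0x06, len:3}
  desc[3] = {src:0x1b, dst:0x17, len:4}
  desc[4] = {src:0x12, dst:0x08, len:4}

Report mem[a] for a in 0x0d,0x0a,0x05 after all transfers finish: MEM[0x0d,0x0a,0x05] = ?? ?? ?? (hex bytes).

D0: mem[0x0f..0x14] <- [e7 60 91 5e cd e5]
D1: mem[0x0b..0x10] <- [9c 12 ae da 01 e7]
D2: mem[0x06..0x08] <- [40 d5 e7]
D3: mem[0x17..0x1a] <- [12 ae da 01]
D4: mem[0x08..0x0b] <- [5e cd e5 bd]
query mem[0x0d]=0xae, mem[0x0a]=0xe5, mem[0x05]=0xe7

MEM[0x0d,0x0a,0x05] = ae e5 e7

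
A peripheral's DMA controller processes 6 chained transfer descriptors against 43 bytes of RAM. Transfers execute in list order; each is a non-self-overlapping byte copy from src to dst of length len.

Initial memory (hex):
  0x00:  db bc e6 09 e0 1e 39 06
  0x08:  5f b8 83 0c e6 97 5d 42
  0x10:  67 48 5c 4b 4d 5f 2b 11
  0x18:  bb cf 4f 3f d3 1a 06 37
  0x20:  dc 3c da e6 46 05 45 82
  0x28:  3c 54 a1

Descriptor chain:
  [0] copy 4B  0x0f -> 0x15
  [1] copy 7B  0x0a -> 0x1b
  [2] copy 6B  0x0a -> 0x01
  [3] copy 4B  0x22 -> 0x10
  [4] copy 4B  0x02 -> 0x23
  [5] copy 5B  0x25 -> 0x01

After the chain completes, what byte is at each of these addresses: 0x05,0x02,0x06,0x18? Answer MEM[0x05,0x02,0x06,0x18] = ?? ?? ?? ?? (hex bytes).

MEM[0x05,0x02,0x06,0x18] = 54 5d 42 5c

#0 dst[0x15+4] := {0x42,0x67,0x48,0x5c}
#1 dst[0x1b+7] := {0x83,0x0c,0xe6,0x97,0x5d,0x42,0x67}
#2 dst[0x01+6] := {0x83,0x0c,0xe6,0x97,0x5d,0x42}
#3 dst[0x10+4] := {0xda,0xe6,0x46,0x05}
#4 dst[0x23+4] := {0x0c,0xe6,0x97,0x5d}
#5 dst[0x01+5] := {0x97,0x5d,0x82,0x3c,0x54}
query mem[0x05]=0x54, mem[0x02]=0x5d, mem[0x06]=0x42, mem[0x18]=0x5c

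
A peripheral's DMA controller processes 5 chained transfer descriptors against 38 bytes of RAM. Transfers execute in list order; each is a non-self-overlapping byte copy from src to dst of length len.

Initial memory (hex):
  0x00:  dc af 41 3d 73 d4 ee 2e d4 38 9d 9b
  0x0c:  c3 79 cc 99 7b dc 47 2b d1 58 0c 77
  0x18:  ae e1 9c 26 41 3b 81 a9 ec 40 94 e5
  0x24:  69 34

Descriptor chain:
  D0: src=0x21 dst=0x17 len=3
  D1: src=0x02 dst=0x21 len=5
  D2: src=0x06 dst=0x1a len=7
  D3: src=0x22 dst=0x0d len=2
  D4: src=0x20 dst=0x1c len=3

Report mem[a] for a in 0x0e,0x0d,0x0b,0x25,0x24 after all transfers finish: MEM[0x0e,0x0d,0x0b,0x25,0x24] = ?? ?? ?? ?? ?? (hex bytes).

#0 dst[0x17+3] := {0x40,0x94,0xe5}
#1 dst[0x21+5] := {0x41,0x3d,0x73,0xd4,0xee}
#2 dst[0x1a+7] := {0xee,0x2e,0xd4,0x38,0x9d,0x9b,0xc3}
#3 dst[0x0d+2] := {0x3d,0x73}
#4 dst[0x1c+3] := {0xc3,0x41,0x3d}
query mem[0x0e]=0x73, mem[0x0d]=0x3d, mem[0x0b]=0x9b, mem[0x25]=0xee, mem[0x24]=0xd4

MEM[0x0e,0x0d,0x0b,0x25,0x24] = 73 3d 9b ee d4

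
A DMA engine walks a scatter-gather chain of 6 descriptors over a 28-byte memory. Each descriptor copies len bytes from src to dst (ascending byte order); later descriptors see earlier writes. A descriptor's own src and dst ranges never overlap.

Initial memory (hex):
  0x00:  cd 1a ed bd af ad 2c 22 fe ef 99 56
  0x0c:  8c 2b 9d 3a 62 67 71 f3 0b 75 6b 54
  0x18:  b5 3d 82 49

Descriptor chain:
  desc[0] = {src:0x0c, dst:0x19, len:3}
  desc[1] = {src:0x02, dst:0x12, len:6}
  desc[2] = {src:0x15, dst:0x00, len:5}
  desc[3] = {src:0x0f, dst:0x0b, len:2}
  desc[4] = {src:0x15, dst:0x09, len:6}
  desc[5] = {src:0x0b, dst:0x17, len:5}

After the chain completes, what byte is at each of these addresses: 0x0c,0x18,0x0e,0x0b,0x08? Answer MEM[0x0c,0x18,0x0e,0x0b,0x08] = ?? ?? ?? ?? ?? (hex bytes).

  after D0: wrote 3B at 0x19 = 8c2b9d
  after D1: wrote 6B at 0x12 = edbdafad2c22
  after D2: wrote 5B at 0x00 = ad2c22b58c
  after D3: wrote 2B at 0x0b = 3a62
  after D4: wrote 6B at 0x09 = ad2c22b58c2b
  after D5: wrote 5B at 0x17 = 22b58c2b3a
query mem[0x0c]=0xb5, mem[0x18]=0xb5, mem[0x0e]=0x2b, mem[0x0b]=0x22, mem[0x08]=0xfe

MEM[0x0c,0x18,0x0e,0x0b,0x08] = b5 b5 2b 22 fe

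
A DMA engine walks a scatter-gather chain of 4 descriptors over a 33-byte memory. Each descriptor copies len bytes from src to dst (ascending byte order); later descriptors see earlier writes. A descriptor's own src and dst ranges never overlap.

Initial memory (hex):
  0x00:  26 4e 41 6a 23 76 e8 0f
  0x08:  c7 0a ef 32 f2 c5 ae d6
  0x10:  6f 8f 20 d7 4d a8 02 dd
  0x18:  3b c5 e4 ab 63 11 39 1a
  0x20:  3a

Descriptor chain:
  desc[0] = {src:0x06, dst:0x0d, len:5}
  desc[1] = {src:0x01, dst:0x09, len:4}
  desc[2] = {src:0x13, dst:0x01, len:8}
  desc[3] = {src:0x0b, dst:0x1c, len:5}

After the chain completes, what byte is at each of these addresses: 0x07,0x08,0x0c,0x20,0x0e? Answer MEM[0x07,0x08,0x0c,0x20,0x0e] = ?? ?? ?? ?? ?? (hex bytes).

[0] 0x06->0x0d len=5 : e8 0f c7 0a ef
[1] 0x01->0x09 len=4 : 4e 41 6a 23
[2] 0x13->0x01 len=8 : d7 4d a8 02 dd 3b c5 e4
[3] 0x0b->0x1c len=5 : 6a 23 e8 0f c7
query mem[0x07]=0xc5, mem[0x08]=0xe4, mem[0x0c]=0x23, mem[0x20]=0xc7, mem[0x0e]=0x0f

MEM[0x07,0x08,0x0c,0x20,0x0e] = c5 e4 23 c7 0f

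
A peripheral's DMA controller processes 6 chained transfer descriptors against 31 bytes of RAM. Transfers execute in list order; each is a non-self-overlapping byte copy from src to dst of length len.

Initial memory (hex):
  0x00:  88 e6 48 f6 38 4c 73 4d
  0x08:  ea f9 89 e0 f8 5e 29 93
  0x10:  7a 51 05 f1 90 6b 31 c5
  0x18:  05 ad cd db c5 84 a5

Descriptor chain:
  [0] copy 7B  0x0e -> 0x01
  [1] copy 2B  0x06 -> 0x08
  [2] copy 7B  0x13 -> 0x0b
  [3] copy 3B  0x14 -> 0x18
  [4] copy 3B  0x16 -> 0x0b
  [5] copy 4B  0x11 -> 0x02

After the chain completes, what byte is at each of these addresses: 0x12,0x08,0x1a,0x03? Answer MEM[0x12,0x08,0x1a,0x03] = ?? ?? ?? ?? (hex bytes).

#0 dst[0x01+7] := {0x29,0x93,0x7a,0x51,0x05,0xf1,0x90}
#1 dst[0x08+2] := {0xf1,0x90}
#2 dst[0x0b+7] := {0xf1,0x90,0x6b,0x31,0xc5,0x05,0xad}
#3 dst[0x18+3] := {0x90,0x6b,0x31}
#4 dst[0x0b+3] := {0x31,0xc5,0x90}
#5 dst[0x02+4] := {0xad,0x05,0xf1,0x90}
query mem[0x12]=0x05, mem[0x08]=0xf1, mem[0x1a]=0x31, mem[0x03]=0x05

MEM[0x12,0x08,0x1a,0x03] = 05 f1 31 05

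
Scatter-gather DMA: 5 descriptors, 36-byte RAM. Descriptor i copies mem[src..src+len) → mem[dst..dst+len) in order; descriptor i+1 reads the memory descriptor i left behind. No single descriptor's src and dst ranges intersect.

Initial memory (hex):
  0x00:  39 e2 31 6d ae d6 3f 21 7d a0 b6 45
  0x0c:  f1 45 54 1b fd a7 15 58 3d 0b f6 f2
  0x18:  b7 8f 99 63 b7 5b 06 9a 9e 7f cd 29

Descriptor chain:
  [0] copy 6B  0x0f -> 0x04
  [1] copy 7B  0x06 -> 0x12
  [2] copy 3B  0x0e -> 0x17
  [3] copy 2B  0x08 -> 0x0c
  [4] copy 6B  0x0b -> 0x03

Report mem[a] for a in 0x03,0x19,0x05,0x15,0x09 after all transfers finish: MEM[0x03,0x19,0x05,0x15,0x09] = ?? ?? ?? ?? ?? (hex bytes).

  after D0: wrote 6B at 0x04 = 1bfda715583d
  after D1: wrote 7B at 0x12 = a715583db645f1
  after D2: wrote 3B at 0x17 = 541bfd
  after D3: wrote 2B at 0x0c = 583d
  after D4: wrote 6B at 0x03 = 45583d541bfd
query mem[0x03]=0x45, mem[0x19]=0xfd, mem[0x05]=0x3d, mem[0x15]=0x3d, mem[0x09]=0x3d

MEM[0x03,0x19,0x05,0x15,0x09] = 45 fd 3d 3d 3d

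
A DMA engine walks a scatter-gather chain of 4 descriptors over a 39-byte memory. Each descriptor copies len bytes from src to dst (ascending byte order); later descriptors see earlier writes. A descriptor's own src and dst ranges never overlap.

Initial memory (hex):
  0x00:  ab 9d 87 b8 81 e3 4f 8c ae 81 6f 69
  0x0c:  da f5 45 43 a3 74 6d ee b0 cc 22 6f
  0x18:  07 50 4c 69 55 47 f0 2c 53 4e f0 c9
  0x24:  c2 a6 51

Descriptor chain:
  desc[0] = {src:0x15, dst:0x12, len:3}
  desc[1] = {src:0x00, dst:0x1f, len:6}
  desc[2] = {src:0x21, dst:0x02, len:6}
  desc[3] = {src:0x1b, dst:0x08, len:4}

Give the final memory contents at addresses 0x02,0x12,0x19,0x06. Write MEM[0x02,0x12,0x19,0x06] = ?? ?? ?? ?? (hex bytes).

[0] 0x15->0x12 len=3 : cc 22 6f
[1] 0x00->0x1f len=6 : ab 9d 87 b8 81 e3
[2] 0x21->0x02 len=6 : 87 b8 81 e3 a6 51
[3] 0x1b->0x08 len=4 : 69 55 47 f0
query mem[0x02]=0x87, mem[0x12]=0xcc, mem[0x19]=0x50, mem[0x06]=0xa6

MEM[0x02,0x12,0x19,0x06] = 87 cc 50 a6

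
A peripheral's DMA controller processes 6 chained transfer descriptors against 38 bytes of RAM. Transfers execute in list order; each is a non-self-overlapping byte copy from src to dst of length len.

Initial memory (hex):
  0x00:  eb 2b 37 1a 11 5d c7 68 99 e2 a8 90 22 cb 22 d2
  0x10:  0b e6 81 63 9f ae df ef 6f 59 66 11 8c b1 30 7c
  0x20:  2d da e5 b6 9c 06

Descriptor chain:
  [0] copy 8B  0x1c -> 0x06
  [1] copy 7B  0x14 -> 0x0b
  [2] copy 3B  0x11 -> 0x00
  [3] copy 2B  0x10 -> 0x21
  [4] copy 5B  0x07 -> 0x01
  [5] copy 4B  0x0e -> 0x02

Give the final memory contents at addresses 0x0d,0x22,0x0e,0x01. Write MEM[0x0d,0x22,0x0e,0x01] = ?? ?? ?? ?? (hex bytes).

D0: mem[0x06..0x0d] <- [8c b1 30 7c 2d da e5 b6]
D1: mem[0x0b..0x11] <- [9f ae df ef 6f 59 66]
D2: mem[0x00..0x02] <- [66 81 63]
D3: mem[0x21..0x22] <- [59 66]
D4: mem[0x01..0x05] <- [b1 30 7c 2d 9f]
D5: mem[0x02..0x05] <- [ef 6f 59 66]
query mem[0x0d]=0xdf, mem[0x22]=0x66, mem[0x0e]=0xef, mem[0x01]=0xb1

MEM[0x0d,0x22,0x0e,0x01] = df 66 ef b1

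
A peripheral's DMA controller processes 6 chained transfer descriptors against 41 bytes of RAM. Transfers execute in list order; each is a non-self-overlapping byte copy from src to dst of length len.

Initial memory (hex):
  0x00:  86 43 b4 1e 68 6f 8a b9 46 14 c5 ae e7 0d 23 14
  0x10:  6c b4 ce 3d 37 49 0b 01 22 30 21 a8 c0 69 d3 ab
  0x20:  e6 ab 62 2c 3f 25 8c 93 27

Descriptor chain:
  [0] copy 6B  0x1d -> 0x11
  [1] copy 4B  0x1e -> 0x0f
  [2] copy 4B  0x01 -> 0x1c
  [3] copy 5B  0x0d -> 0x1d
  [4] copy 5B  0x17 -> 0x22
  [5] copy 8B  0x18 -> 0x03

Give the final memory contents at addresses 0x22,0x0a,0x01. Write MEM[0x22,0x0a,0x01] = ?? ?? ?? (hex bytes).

#0 dst[0x11+6] := {0x69,0xd3,0xab,0xe6,0xab,0x62}
#1 dst[0x0f+4] := {0xd3,0xab,0xe6,0xab}
#2 dst[0x1c+4] := {0x43,0xb4,0x1e,0x68}
#3 dst[0x1d+5] := {0x0d,0x23,0xd3,0xab,0xe6}
#4 dst[0x22+5] := {0x01,0x22,0x30,0x21,0xa8}
#5 dst[0x03+8] := {0x22,0x30,0x21,0xa8,0x43,0x0d,0x23,0xd3}
query mem[0x22]=0x01, mem[0x0a]=0xd3, mem[0x01]=0x43

MEM[0x22,0x0a,0x01] = 01 d3 43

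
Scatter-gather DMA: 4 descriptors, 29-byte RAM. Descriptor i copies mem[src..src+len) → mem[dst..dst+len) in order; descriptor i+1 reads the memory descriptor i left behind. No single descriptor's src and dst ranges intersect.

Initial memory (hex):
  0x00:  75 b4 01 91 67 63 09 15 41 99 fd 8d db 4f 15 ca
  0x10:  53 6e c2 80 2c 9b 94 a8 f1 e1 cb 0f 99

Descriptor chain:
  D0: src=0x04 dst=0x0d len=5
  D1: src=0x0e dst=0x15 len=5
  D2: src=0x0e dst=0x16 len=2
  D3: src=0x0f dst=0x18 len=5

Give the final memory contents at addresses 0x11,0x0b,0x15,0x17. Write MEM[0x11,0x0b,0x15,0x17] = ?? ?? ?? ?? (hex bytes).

[0] 0x04->0x0d len=5 : 67 63 09 15 41
[1] 0x0e->0x15 len=5 : 63 09 15 41 c2
[2] 0x0e->0x16 len=2 : 63 09
[3] 0x0f->0x18 len=5 : 09 15 41 c2 80
query mem[0x11]=0x41, mem[0x0b]=0x8d, mem[0x15]=0x63, mem[0x17]=0x09

MEM[0x11,0x0b,0x15,0x17] = 41 8d 63 09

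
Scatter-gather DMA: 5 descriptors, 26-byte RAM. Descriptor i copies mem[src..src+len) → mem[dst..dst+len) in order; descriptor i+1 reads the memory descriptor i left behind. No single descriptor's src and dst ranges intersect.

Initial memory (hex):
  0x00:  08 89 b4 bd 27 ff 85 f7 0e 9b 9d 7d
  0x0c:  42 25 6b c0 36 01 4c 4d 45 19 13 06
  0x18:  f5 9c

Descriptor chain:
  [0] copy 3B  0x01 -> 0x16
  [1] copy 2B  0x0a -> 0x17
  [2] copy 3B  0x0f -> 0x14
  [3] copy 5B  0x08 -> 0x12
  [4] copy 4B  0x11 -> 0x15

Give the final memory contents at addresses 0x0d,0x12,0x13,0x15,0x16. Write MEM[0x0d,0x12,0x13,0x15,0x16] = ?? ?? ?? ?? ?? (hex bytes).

D0: mem[0x16..0x18] <- [89 b4 bd]
D1: mem[0x17..0x18] <- [9d 7d]
D2: mem[0x14..0x16] <- [c0 36 01]
D3: mem[0x12..0x16] <- [0e 9b 9d 7d 42]
D4: mem[0x15..0x18] <- [01 0e 9b 9d]
query mem[0x0d]=0x25, mem[0x12]=0x0e, mem[0x13]=0x9b, mem[0x15]=0x01, mem[0x16]=0x0e

MEM[0x0d,0x12,0x13,0x15,0x16] = 25 0e 9b 01 0e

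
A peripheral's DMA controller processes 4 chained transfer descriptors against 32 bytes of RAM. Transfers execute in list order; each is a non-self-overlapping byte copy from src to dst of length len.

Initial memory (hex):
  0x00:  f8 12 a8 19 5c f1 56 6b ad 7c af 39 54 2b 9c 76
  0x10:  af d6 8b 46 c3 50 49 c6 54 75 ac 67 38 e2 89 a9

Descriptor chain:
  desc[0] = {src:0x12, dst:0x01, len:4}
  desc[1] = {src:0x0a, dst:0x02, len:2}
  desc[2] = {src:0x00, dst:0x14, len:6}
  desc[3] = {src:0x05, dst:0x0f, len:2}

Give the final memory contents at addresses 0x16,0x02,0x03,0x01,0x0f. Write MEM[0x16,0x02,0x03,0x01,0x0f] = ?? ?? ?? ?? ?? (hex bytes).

MEM[0x16,0x02,0x03,0x01,0x0f] = af af 39 8b f1

#0 dst[0x01+4] := {0x8b,0x46,0xc3,0x50}
#1 dst[0x02+2] := {0xaf,0x39}
#2 dst[0x14+6] := {0xf8,0x8b,0xaf,0x39,0x50,0xf1}
#3 dst[0x0f+2] := {0xf1,0x56}
query mem[0x16]=0xaf, mem[0x02]=0xaf, mem[0x03]=0x39, mem[0x01]=0x8b, mem[0x0f]=0xf1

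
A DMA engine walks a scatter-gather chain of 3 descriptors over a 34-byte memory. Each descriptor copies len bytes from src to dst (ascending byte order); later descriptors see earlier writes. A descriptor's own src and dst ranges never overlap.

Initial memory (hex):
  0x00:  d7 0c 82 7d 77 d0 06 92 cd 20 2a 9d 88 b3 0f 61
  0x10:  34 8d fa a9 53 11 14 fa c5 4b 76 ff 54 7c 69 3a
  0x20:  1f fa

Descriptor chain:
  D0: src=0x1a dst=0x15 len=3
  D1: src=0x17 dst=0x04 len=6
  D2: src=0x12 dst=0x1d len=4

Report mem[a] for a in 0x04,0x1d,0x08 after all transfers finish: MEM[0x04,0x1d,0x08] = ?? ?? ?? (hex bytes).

MEM[0x04,0x1d,0x08] = 54 fa ff

[0] 0x1a->0x15 len=3 : 76 ff 54
[1] 0x17->0x04 len=6 : 54 c5 4b 76 ff 54
[2] 0x12->0x1d len=4 : fa a9 53 76
query mem[0x04]=0x54, mem[0x1d]=0xfa, mem[0x08]=0xff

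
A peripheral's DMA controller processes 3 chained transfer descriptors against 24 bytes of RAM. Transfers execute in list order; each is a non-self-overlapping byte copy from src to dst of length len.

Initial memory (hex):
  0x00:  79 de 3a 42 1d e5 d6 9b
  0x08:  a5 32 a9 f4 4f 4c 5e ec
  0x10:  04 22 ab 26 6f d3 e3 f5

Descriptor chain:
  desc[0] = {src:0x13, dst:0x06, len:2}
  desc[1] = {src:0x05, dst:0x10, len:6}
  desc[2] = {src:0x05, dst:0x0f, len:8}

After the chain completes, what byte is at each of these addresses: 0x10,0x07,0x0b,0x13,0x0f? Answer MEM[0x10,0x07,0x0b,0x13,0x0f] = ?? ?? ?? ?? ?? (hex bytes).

#0 dst[0x06+2] := {0x26,0x6f}
#1 dst[0x10+6] := {0xe5,0x26,0x6f,0xa5,0x32,0xa9}
#2 dst[0x0f+8] := {0xe5,0x26,0x6f,0xa5,0x32,0xa9,0xf4,0x4f}
query mem[0x10]=0x26, mem[0x07]=0x6f, mem[0x0b]=0xf4, mem[0x13]=0x32, mem[0x0f]=0xe5

MEM[0x10,0x07,0x0b,0x13,0x0f] = 26 6f f4 32 e5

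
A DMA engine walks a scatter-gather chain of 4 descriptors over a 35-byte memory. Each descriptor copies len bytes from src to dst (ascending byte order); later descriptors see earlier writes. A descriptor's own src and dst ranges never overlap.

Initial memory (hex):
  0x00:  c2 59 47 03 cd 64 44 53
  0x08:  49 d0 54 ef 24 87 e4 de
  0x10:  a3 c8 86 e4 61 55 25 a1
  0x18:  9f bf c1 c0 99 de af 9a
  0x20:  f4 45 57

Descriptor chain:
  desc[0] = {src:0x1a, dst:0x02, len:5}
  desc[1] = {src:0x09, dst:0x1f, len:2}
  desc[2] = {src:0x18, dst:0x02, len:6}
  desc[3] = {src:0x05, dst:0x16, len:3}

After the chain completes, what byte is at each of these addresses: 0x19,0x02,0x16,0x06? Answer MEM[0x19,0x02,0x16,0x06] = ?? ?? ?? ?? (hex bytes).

#0 dst[0x02+5] := {0xc1,0xc0,0x99,0xde,0xaf}
#1 dst[0x1f+2] := {0xd0,0x54}
#2 dst[0x02+6] := {0x9f,0xbf,0xc1,0xc0,0x99,0xde}
#3 dst[0x16+3] := {0xc0,0x99,0xde}
query mem[0x19]=0xbf, mem[0x02]=0x9f, mem[0x16]=0xc0, mem[0x06]=0x99

MEM[0x19,0x02,0x16,0x06] = bf 9f c0 99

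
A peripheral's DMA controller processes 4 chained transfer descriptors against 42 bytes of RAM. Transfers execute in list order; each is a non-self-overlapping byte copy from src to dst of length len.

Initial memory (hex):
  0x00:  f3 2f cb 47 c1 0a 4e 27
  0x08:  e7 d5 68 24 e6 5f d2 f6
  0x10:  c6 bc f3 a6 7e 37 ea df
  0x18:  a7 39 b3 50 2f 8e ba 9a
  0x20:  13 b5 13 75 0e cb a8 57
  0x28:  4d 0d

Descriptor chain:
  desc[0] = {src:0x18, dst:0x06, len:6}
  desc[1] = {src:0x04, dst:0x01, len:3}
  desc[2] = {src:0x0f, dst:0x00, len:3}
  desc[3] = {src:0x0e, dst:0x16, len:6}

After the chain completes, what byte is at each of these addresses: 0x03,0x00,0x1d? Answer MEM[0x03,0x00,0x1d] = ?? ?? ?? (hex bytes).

MEM[0x03,0x00,0x1d] = a7 f6 8e

[0] 0x18->0x06 len=6 : a7 39 b3 50 2f 8e
[1] 0x04->0x01 len=3 : c1 0a a7
[2] 0x0f->0x00 len=3 : f6 c6 bc
[3] 0x0e->0x16 len=6 : d2 f6 c6 bc f3 a6
query mem[0x03]=0xa7, mem[0x00]=0xf6, mem[0x1d]=0x8e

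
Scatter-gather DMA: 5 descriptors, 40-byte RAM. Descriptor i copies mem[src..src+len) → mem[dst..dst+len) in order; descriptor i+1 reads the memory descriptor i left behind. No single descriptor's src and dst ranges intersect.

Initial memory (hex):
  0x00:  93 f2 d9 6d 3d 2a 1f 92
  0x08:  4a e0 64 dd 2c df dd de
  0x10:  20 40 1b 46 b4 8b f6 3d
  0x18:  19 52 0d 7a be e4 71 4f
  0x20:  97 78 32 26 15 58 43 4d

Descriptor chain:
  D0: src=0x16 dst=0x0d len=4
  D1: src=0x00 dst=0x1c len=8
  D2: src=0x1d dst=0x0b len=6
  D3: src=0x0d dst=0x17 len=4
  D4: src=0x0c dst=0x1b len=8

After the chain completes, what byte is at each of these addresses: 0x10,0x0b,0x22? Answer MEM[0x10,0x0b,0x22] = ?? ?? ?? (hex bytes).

MEM[0x10,0x0b,0x22] = 1f f2 46

#0 dst[0x0d+4] := {0xf6,0x3d,0x19,0x52}
#1 dst[0x1c+8] := {0x93,0xf2,0xd9,0x6d,0x3d,0x2a,0x1f,0x92}
#2 dst[0x0b+6] := {0xf2,0xd9,0x6d,0x3d,0x2a,0x1f}
#3 dst[0x17+4] := {0x6d,0x3d,0x2a,0x1f}
#4 dst[0x1b+8] := {0xd9,0x6d,0x3d,0x2a,0x1f,0x40,0x1b,0x46}
query mem[0x10]=0x1f, mem[0x0b]=0xf2, mem[0x22]=0x46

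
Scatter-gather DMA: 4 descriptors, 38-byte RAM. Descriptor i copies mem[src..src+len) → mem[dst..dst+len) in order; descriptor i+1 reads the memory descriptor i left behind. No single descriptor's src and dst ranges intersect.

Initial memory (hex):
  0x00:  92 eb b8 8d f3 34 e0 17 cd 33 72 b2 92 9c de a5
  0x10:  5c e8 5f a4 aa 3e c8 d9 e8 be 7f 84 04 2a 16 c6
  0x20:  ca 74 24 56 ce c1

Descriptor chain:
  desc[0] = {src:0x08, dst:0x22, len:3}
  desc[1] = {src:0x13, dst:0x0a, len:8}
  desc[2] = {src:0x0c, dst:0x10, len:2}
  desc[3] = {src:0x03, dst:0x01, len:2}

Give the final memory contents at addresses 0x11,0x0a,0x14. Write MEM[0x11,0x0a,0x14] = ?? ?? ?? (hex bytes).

#0 dst[0x22+3] := {0xcd,0x33,0x72}
#1 dst[0x0a+8] := {0xa4,0xaa,0x3e,0xc8,0xd9,0xe8,0xbe,0x7f}
#2 dst[0x10+2] := {0x3e,0xc8}
#3 dst[0x01+2] := {0x8d,0xf3}
query mem[0x11]=0xc8, mem[0x0a]=0xa4, mem[0x14]=0xaa

MEM[0x11,0x0a,0x14] = c8 a4 aa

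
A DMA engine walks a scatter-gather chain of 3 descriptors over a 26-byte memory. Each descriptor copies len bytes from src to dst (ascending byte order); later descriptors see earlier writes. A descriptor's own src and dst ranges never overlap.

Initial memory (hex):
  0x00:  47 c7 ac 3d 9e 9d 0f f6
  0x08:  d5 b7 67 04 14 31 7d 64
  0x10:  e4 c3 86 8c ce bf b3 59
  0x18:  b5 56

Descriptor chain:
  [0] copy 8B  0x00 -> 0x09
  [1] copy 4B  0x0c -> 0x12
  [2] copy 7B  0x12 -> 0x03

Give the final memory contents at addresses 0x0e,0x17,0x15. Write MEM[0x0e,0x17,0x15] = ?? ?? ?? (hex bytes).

MEM[0x0e,0x17,0x15] = 9d 59 0f

  after D0: wrote 8B at 0x09 = 47c7ac3d9e9d0ff6
  after D1: wrote 4B at 0x12 = 3d9e9d0f
  after D2: wrote 7B at 0x03 = 3d9e9d0fb359b5
query mem[0x0e]=0x9d, mem[0x17]=0x59, mem[0x15]=0x0f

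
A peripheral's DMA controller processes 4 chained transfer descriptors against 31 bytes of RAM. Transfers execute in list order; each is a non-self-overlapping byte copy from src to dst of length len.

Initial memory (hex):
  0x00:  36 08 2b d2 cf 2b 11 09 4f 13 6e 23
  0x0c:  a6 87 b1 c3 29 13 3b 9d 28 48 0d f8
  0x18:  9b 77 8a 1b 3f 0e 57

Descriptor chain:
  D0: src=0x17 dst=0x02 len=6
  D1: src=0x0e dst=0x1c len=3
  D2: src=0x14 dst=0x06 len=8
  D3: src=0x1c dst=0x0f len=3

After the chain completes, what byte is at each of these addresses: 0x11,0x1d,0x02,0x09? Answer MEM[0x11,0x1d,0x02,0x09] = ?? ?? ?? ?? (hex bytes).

#0 dst[0x02+6] := {0xf8,0x9b,0x77,0x8a,0x1b,0x3f}
#1 dst[0x1c+3] := {0xb1,0xc3,0x29}
#2 dst[0x06+8] := {0x28,0x48,0x0d,0xf8,0x9b,0x77,0x8a,0x1b}
#3 dst[0x0f+3] := {0xb1,0xc3,0x29}
query mem[0x11]=0x29, mem[0x1d]=0xc3, mem[0x02]=0xf8, mem[0x09]=0xf8

MEM[0x11,0x1d,0x02,0x09] = 29 c3 f8 f8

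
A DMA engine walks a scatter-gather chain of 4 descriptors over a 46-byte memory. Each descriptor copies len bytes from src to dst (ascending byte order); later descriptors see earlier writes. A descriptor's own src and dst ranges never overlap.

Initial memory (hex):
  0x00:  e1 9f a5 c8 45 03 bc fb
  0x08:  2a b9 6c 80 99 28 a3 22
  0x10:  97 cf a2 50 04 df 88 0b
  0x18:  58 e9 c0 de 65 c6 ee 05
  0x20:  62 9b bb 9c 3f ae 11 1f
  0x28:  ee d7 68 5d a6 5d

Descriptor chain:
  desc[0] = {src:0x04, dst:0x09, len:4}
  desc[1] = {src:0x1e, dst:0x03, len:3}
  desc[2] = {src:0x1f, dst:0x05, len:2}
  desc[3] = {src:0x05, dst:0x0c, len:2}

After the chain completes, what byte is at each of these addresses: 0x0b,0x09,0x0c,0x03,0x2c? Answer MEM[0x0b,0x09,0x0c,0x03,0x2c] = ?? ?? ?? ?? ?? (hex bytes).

MEM[0x0b,0x09,0x0c,0x03,0x2c] = bc 45 05 ee a6

#0 dst[0x09+4] := {0x45,0x03,0xbc,0xfb}
#1 dst[0x03+3] := {0xee,0x05,0x62}
#2 dst[0x05+2] := {0x05,0x62}
#3 dst[0x0c+2] := {0x05,0x62}
query mem[0x0b]=0xbc, mem[0x09]=0x45, mem[0x0c]=0x05, mem[0x03]=0xee, mem[0x2c]=0xa6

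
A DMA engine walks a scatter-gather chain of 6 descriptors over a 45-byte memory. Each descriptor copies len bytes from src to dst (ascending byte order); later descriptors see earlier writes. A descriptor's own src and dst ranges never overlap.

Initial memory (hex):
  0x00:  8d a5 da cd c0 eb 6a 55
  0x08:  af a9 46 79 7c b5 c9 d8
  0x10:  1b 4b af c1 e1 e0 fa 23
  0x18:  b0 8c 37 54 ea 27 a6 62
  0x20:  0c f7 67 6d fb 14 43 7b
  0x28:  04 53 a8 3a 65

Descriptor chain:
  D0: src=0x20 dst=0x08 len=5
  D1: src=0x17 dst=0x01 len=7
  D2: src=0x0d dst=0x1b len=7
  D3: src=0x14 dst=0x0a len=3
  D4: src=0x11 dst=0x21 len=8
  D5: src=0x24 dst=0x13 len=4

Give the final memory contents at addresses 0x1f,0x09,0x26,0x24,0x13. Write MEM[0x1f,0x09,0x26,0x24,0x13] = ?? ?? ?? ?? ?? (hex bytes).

MEM[0x1f,0x09,0x26,0x24,0x13] = 4b f7 fa e1 e1

[0] 0x20->0x08 len=5 : 0c f7 67 6d fb
[1] 0x17->0x01 len=7 : 23 b0 8c 37 54 ea 27
[2] 0x0d->0x1b len=7 : b5 c9 d8 1b 4b af c1
[3] 0x14->0x0a len=3 : e1 e0 fa
[4] 0x11->0x21 len=8 : 4b af c1 e1 e0 fa 23 b0
[5] 0x24->0x13 len=4 : e1 e0 fa 23
query mem[0x1f]=0x4b, mem[0x09]=0xf7, mem[0x26]=0xfa, mem[0x24]=0xe1, mem[0x13]=0xe1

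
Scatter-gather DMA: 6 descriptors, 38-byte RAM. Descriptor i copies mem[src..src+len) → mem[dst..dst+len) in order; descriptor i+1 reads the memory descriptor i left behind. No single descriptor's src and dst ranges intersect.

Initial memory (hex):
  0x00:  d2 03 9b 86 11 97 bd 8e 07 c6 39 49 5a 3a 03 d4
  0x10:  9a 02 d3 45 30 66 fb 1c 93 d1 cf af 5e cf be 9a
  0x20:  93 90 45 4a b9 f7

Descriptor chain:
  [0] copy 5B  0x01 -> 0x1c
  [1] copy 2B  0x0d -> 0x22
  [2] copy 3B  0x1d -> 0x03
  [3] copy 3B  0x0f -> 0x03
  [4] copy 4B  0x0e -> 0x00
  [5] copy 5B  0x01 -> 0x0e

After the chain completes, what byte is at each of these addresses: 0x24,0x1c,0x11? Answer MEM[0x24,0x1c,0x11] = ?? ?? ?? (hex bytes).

MEM[0x24,0x1c,0x11] = b9 03 9a

[0] 0x01->0x1c len=5 : 03 9b 86 11 97
[1] 0x0d->0x22 len=2 : 3a 03
[2] 0x1d->0x03 len=3 : 9b 86 11
[3] 0x0f->0x03 len=3 : d4 9a 02
[4] 0x0e->0x00 len=4 : 03 d4 9a 02
[5] 0x01->0x0e len=5 : d4 9a 02 9a 02
query mem[0x24]=0xb9, mem[0x1c]=0x03, mem[0x11]=0x9a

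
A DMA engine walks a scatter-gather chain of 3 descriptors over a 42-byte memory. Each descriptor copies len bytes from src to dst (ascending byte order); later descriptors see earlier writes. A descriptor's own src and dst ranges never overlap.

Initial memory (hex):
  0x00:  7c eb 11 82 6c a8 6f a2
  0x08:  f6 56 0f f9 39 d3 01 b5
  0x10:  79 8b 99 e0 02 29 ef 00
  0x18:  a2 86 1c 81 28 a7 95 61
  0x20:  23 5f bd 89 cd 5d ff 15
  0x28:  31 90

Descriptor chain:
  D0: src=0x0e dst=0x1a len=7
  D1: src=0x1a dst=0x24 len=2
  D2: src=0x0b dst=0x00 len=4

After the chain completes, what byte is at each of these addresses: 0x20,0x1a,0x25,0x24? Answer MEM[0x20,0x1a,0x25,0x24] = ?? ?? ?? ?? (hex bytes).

MEM[0x20,0x1a,0x25,0x24] = 02 01 b5 01

#0 dst[0x1a+7] := {0x01,0xb5,0x79,0x8b,0x99,0xe0,0x02}
#1 dst[0x24+2] := {0x01,0xb5}
#2 dst[0x00+4] := {0xf9,0x39,0xd3,0x01}
query mem[0x20]=0x02, mem[0x1a]=0x01, mem[0x25]=0xb5, mem[0x24]=0x01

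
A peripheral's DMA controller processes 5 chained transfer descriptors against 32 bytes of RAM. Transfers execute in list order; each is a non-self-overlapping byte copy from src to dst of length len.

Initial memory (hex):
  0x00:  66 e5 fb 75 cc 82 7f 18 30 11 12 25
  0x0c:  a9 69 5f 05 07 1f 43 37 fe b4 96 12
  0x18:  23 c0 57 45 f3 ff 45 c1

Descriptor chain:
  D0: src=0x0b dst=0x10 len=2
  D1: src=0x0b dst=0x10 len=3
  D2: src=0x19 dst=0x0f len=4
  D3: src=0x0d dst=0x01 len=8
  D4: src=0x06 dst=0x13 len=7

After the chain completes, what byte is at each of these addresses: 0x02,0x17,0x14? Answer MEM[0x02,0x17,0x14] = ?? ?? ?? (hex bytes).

MEM[0x02,0x17,0x14] = 5f 12 37

  after D0: wrote 2B at 0x10 = 25a9
  after D1: wrote 3B at 0x10 = 25a969
  after D2: wrote 4B at 0x0f = c05745f3
  after D3: wrote 8B at 0x01 = 695fc05745f337fe
  after D4: wrote 7B at 0x13 = f337fe111225a9
query mem[0x02]=0x5f, mem[0x17]=0x12, mem[0x14]=0x37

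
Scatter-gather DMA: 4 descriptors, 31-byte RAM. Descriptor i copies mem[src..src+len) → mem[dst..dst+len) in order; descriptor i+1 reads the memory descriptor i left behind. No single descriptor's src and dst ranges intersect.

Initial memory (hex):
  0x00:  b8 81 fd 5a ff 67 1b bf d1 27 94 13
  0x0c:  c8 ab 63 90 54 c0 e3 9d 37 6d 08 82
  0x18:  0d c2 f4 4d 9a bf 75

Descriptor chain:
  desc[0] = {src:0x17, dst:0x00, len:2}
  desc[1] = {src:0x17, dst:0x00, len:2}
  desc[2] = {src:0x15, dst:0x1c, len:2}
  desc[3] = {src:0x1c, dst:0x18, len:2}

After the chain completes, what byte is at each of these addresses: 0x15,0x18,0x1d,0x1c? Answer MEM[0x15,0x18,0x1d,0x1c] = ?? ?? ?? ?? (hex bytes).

  after D0: wrote 2B at 0x00 = 820d
  after D1: wrote 2B at 0x00 = 820d
  after D2: wrote 2B at 0x1c = 6d08
  after D3: wrote 2B at 0x18 = 6d08
query mem[0x15]=0x6d, mem[0x18]=0x6d, mem[0x1d]=0x08, mem[0x1c]=0x6d

MEM[0x15,0x18,0x1d,0x1c] = 6d 6d 08 6d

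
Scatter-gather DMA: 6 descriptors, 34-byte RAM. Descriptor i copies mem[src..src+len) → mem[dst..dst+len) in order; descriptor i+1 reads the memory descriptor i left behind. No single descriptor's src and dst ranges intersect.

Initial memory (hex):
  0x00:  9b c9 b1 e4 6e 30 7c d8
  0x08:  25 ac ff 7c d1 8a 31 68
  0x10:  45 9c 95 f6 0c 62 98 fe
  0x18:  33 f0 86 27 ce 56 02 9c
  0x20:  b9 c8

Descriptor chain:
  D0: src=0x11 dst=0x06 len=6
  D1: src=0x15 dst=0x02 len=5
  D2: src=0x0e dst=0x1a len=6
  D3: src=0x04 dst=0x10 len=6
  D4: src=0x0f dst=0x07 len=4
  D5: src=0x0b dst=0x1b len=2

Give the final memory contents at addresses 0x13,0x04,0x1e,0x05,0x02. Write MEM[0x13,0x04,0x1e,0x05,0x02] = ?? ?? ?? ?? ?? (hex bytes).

MEM[0x13,0x04,0x1e,0x05,0x02] = 95 fe 95 33 62

  after D0: wrote 6B at 0x06 = 9c95f60c6298
  after D1: wrote 5B at 0x02 = 6298fe33f0
  after D2: wrote 6B at 0x1a = 3168459c95f6
  after D3: wrote 6B at 0x10 = fe33f095f60c
  after D4: wrote 4B at 0x07 = 68fe33f0
  after D5: wrote 2B at 0x1b = 98d1
query mem[0x13]=0x95, mem[0x04]=0xfe, mem[0x1e]=0x95, mem[0x05]=0x33, mem[0x02]=0x62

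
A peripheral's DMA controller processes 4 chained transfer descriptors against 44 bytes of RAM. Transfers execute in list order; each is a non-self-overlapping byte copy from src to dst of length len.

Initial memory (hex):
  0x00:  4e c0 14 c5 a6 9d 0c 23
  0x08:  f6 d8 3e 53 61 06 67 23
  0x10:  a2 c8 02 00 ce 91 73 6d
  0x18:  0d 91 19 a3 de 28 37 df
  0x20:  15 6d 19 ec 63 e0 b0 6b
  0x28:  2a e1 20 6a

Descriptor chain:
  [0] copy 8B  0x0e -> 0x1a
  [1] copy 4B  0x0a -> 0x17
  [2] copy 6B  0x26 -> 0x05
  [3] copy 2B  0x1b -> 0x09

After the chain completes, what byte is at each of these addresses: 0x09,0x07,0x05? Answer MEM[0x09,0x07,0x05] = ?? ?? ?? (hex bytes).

D0: mem[0x1a..0x21] <- [67 23 a2 c8 02 00 ce 91]
D1: mem[0x17..0x1a] <- [3e 53 61 06]
D2: mem[0x05..0x0a] <- [b0 6b 2a e1 20 6a]
D3: mem[0x09..0x0a] <- [23 a2]
query mem[0x09]=0x23, mem[0x07]=0x2a, mem[0x05]=0xb0

MEM[0x09,0x07,0x05] = 23 2a b0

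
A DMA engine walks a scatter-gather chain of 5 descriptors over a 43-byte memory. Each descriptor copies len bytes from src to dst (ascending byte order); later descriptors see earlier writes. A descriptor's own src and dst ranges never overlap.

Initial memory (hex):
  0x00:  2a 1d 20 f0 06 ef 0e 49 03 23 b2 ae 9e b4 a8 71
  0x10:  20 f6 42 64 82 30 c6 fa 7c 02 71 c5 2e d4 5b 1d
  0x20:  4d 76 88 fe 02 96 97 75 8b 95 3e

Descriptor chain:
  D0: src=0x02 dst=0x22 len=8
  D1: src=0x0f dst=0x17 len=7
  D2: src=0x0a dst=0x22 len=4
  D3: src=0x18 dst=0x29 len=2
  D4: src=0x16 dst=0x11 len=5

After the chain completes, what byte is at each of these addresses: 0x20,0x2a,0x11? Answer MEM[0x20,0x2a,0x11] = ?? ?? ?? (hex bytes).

MEM[0x20,0x2a,0x11] = 4d f6 c6

[0] 0x02->0x22 len=8 : 20 f0 06 ef 0e 49 03 23
[1] 0x0f->0x17 len=7 : 71 20 f6 42 64 82 30
[2] 0x0a->0x22 len=4 : b2 ae 9e b4
[3] 0x18->0x29 len=2 : 20 f6
[4] 0x16->0x11 len=5 : c6 71 20 f6 42
query mem[0x20]=0x4d, mem[0x2a]=0xf6, mem[0x11]=0xc6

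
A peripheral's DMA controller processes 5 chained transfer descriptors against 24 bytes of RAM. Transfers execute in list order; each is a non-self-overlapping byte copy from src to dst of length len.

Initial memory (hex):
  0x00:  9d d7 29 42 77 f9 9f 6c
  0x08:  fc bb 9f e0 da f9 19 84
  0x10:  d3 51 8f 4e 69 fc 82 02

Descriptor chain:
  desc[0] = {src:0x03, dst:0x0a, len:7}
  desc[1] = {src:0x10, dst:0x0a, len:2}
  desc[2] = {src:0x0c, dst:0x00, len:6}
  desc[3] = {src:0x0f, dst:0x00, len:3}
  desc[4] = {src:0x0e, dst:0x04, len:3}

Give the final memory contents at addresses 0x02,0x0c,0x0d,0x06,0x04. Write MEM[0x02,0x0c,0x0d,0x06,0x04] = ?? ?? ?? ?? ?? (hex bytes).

MEM[0x02,0x0c,0x0d,0x06,0x04] = 51 f9 9f bb 6c

#0 dst[0x0a+7] := {0x42,0x77,0xf9,0x9f,0x6c,0xfc,0xbb}
#1 dst[0x0a+2] := {0xbb,0x51}
#2 dst[0x00+6] := {0xf9,0x9f,0x6c,0xfc,0xbb,0x51}
#3 dst[0x00+3] := {0xfc,0xbb,0x51}
#4 dst[0x04+3] := {0x6c,0xfc,0xbb}
query mem[0x02]=0x51, mem[0x0c]=0xf9, mem[0x0d]=0x9f, mem[0x06]=0xbb, mem[0x04]=0x6c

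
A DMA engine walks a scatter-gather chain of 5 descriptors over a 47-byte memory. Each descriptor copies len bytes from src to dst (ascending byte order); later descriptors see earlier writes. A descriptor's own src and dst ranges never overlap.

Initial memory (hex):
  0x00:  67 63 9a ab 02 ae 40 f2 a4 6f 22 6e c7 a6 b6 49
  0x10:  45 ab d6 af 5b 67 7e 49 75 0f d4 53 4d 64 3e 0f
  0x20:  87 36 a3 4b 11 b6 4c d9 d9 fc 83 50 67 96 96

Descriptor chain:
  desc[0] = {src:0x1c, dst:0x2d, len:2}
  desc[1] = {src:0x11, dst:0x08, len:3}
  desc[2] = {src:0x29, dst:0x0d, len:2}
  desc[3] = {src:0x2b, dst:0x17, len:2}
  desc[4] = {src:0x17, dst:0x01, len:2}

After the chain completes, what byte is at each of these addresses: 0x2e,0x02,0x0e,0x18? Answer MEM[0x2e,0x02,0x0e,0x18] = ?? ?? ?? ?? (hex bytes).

#0 dst[0x2d+2] := {0x4d,0x64}
#1 dst[0x08+3] := {0xab,0xd6,0xaf}
#2 dst[0x0d+2] := {0xfc,0x83}
#3 dst[0x17+2] := {0x50,0x67}
#4 dst[0x01+2] := {0x50,0x67}
query mem[0x2e]=0x64, mem[0x02]=0x67, mem[0x0e]=0x83, mem[0x18]=0x67

MEM[0x2e,0x02,0x0e,0x18] = 64 67 83 67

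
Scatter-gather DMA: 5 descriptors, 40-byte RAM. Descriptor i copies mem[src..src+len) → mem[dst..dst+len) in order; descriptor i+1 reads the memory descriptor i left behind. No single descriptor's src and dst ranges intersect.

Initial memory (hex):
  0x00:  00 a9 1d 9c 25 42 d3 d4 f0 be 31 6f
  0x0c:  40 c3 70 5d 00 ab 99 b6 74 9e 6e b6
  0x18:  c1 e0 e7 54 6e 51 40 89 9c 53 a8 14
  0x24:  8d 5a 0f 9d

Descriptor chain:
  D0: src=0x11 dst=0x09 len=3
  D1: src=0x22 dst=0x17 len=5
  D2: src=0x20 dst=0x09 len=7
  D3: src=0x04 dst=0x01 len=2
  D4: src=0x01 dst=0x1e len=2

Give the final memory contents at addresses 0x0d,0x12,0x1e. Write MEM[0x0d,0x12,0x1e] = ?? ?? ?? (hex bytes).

MEM[0x0d,0x12,0x1e] = 8d 99 25

#0 dst[0x09+3] := {0xab,0x99,0xb6}
#1 dst[0x17+5] := {0xa8,0x14,0x8d,0x5a,0x0f}
#2 dst[0x09+7] := {0x9c,0x53,0xa8,0x14,0x8d,0x5a,0x0f}
#3 dst[0x01+2] := {0x25,0x42}
#4 dst[0x1e+2] := {0x25,0x42}
query mem[0x0d]=0x8d, mem[0x12]=0x99, mem[0x1e]=0x25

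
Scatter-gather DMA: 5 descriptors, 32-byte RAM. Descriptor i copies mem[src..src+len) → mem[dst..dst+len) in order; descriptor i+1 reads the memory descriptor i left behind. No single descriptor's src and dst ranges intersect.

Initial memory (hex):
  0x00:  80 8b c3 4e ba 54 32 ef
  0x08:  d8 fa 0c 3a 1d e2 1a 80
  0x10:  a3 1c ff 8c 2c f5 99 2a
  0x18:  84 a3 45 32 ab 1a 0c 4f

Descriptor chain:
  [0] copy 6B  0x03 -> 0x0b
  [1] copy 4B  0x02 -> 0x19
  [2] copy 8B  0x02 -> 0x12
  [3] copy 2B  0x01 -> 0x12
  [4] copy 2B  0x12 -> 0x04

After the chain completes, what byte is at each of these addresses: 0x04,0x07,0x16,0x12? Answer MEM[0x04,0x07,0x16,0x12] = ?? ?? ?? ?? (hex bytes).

MEM[0x04,0x07,0x16,0x12] = 8b ef 32 8b

  after D0: wrote 6B at 0x0b = 4eba5432efd8
  after D1: wrote 4B at 0x19 = c34eba54
  after D2: wrote 8B at 0x12 = c34eba5432efd8fa
  after D3: wrote 2B at 0x12 = 8bc3
  after D4: wrote 2B at 0x04 = 8bc3
query mem[0x04]=0x8b, mem[0x07]=0xef, mem[0x16]=0x32, mem[0x12]=0x8b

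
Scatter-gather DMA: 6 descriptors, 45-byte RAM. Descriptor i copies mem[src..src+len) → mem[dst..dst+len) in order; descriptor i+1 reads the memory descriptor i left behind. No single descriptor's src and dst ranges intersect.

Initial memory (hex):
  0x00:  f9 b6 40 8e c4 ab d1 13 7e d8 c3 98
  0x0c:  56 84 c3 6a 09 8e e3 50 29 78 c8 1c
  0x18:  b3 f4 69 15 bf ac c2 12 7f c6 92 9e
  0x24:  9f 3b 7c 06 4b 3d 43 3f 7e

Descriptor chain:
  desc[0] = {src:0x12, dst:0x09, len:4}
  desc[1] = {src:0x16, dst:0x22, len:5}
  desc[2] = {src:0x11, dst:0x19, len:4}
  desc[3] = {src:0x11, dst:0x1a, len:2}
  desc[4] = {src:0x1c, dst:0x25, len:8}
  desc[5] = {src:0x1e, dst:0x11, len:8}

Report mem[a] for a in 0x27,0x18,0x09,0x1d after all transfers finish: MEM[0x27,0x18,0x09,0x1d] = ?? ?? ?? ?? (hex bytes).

MEM[0x27,0x18,0x09,0x1d] = c2 29 e3 ac

#0 dst[0x09+4] := {0xe3,0x50,0x29,0x78}
#1 dst[0x22+5] := {0xc8,0x1c,0xb3,0xf4,0x69}
#2 dst[0x19+4] := {0x8e,0xe3,0x50,0x29}
#3 dst[0x1a+2] := {0x8e,0xe3}
#4 dst[0x25+8] := {0x29,0xac,0xc2,0x12,0x7f,0xc6,0xc8,0x1c}
#5 dst[0x11+8] := {0xc2,0x12,0x7f,0xc6,0xc8,0x1c,0xb3,0x29}
query mem[0x27]=0xc2, mem[0x18]=0x29, mem[0x09]=0xe3, mem[0x1d]=0xac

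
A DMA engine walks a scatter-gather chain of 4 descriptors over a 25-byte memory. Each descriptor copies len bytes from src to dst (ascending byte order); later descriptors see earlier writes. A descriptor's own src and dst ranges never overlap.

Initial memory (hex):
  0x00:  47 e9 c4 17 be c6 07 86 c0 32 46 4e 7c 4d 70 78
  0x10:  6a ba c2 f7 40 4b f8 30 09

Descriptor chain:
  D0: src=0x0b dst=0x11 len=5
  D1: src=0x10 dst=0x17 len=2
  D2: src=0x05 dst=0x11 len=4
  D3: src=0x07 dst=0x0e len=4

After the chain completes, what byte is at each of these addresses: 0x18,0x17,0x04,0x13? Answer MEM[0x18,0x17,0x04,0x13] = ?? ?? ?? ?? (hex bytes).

D0: mem[0x11..0x15] <- [4e 7c 4d 70 78]
D1: mem[0x17..0x18] <- [6a 4e]
D2: mem[0x11..0x14] <- [c6 07 86 c0]
D3: mem[0x0e..0x11] <- [86 c0 32 46]
query mem[0x18]=0x4e, mem[0x17]=0x6a, mem[0x04]=0xbe, mem[0x13]=0x86

MEM[0x18,0x17,0x04,0x13] = 4e 6a be 86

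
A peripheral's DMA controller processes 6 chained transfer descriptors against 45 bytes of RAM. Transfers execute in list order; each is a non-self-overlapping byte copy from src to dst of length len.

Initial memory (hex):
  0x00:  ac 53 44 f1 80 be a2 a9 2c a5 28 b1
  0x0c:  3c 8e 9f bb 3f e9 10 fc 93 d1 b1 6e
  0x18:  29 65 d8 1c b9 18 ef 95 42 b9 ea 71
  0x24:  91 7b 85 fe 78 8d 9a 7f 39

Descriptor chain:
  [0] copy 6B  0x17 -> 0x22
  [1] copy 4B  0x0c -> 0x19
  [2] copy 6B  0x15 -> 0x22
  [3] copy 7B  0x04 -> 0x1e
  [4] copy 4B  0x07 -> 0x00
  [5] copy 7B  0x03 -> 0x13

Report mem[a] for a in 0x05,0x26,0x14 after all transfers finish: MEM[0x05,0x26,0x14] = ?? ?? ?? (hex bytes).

MEM[0x05,0x26,0x14] = be 3c 80

D0: mem[0x22..0x27] <- [6e 29 65 d8 1c b9]
D1: mem[0x19..0x1c] <- [3c 8e 9f bb]
D2: mem[0x22..0x27] <- [d1 b1 6e 29 3c 8e]
D3: mem[0x1e..0x24] <- [80 be a2 a9 2c a5 28]
D4: mem[0x00..0x03] <- [a9 2c a5 28]
D5: mem[0x13..0x19] <- [28 80 be a2 a9 2c a5]
query mem[0x05]=0xbe, mem[0x26]=0x3c, mem[0x14]=0x80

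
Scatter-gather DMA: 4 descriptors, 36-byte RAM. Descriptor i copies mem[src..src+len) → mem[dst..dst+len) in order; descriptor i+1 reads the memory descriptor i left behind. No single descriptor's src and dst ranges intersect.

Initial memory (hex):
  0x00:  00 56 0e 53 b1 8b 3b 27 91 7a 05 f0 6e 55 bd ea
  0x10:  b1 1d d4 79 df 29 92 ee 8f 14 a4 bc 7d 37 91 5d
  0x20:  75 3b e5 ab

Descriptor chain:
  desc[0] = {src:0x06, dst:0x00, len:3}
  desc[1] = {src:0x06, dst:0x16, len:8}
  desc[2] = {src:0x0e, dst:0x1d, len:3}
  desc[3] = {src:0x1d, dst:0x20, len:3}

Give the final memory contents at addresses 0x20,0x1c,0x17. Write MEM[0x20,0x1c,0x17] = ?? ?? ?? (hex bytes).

#0 dst[0x00+3] := {0x3b,0x27,0x91}
#1 dst[0x16+8] := {0x3b,0x27,0x91,0x7a,0x05,0xf0,0x6e,0x55}
#2 dst[0x1d+3] := {0xbd,0xea,0xb1}
#3 dst[0x20+3] := {0xbd,0xea,0xb1}
query mem[0x20]=0xbd, mem[0x1c]=0x6e, mem[0x17]=0x27

MEM[0x20,0x1c,0x17] = bd 6e 27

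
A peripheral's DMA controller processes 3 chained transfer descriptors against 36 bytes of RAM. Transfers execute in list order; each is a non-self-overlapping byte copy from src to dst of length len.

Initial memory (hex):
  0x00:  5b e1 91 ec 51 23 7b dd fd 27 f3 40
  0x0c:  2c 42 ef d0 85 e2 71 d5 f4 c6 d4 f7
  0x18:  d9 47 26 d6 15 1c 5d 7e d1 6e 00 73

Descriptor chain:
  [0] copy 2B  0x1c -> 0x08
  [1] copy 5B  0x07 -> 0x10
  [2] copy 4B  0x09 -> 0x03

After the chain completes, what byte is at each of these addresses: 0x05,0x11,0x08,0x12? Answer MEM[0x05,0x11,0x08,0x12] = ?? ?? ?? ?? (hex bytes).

[0] 0x1c->0x08 len=2 : 15 1c
[1] 0x07->0x10 len=5 : dd 15 1c f3 40
[2] 0x09->0x03 len=4 : 1c f3 40 2c
query mem[0x05]=0x40, mem[0x11]=0x15, mem[0x08]=0x15, mem[0x12]=0x1c

MEM[0x05,0x11,0x08,0x12] = 40 15 15 1c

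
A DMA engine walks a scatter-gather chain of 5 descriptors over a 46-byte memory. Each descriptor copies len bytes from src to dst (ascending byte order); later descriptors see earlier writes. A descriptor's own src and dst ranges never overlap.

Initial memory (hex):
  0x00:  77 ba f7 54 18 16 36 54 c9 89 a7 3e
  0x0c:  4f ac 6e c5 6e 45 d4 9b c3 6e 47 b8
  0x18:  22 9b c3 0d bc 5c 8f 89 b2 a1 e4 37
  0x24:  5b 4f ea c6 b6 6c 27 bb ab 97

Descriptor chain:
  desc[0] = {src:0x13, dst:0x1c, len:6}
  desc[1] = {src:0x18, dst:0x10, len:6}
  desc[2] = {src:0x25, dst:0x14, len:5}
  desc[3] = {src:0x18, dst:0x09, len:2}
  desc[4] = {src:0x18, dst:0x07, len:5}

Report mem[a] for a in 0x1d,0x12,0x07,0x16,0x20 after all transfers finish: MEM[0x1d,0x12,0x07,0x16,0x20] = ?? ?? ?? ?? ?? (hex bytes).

#0 dst[0x1c+6] := {0x9b,0xc3,0x6e,0x47,0xb8,0x22}
#1 dst[0x10+6] := {0x22,0x9b,0xc3,0x0d,0x9b,0xc3}
#2 dst[0x14+5] := {0x4f,0xea,0xc6,0xb6,0x6c}
#3 dst[0x09+2] := {0x6c,0x9b}
#4 dst[0x07+5] := {0x6c,0x9b,0xc3,0x0d,0x9b}
query mem[0x1d]=0xc3, mem[0x12]=0xc3, mem[0x07]=0x6c, mem[0x16]=0xc6, mem[0x20]=0xb8

MEM[0x1d,0x12,0x07,0x16,0x20] = c3 c3 6c c6 b8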